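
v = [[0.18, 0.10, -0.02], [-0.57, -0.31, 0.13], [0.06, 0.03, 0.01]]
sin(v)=[[0.18,0.10,-0.02], [-0.57,-0.31,0.13], [0.06,0.03,0.01]]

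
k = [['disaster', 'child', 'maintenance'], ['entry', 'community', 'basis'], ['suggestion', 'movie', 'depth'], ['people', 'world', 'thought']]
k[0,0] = 'disaster'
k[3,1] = 'world'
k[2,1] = 'movie'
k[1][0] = 'entry'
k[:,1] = ['child', 'community', 'movie', 'world']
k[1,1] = 'community'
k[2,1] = 'movie'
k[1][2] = 'basis'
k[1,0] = 'entry'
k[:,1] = ['child', 'community', 'movie', 'world']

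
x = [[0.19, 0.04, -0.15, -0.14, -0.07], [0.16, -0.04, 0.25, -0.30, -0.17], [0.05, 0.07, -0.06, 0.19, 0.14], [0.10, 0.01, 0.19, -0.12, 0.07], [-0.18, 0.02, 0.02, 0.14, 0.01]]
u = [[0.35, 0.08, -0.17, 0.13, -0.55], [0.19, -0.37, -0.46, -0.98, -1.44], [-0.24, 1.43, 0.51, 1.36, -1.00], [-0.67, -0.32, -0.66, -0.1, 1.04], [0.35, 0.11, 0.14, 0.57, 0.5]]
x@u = [[0.18, -0.18, -0.04, -0.24, -0.19], [0.13, 0.46, 0.29, 0.33, -0.68], [-0.03, -0.15, -0.18, -0.08, 0.2], [0.10, 0.32, 0.16, 0.31, -0.35], [-0.15, -0.04, -0.06, -0.02, 0.2]]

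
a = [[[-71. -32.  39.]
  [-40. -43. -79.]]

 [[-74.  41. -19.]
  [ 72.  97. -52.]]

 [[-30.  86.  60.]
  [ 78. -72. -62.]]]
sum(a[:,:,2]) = -113.0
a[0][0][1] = -32.0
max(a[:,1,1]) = 97.0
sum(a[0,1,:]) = -162.0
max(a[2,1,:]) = 78.0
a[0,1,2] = -79.0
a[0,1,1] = -43.0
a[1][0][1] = 41.0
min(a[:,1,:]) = -79.0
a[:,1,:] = [[-40.0, -43.0, -79.0], [72.0, 97.0, -52.0], [78.0, -72.0, -62.0]]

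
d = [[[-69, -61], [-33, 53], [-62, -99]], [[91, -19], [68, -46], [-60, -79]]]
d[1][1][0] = 68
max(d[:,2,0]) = -60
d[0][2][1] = -99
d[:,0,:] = [[-69, -61], [91, -19]]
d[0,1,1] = 53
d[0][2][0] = -62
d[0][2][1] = -99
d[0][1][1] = 53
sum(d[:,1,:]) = 42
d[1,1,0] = 68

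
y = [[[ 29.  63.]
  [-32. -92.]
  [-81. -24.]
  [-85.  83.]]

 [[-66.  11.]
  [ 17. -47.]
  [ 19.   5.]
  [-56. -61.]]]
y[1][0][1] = 11.0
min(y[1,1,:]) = -47.0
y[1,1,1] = -47.0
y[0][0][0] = 29.0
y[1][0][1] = 11.0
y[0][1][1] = -92.0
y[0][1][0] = -32.0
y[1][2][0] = 19.0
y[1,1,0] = 17.0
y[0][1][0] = -32.0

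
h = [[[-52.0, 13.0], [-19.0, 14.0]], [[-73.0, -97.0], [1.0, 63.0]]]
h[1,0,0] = -73.0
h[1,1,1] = 63.0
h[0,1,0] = -19.0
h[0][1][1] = 14.0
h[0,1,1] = 14.0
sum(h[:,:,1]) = -7.0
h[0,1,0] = -19.0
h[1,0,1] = -97.0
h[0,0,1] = 13.0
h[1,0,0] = -73.0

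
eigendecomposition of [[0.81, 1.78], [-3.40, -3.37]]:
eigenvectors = [[-0.50-0.31j,-0.50+0.31j], [(0.81+0j),(0.81-0j)]]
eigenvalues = [(-1.28+1.3j), (-1.28-1.3j)]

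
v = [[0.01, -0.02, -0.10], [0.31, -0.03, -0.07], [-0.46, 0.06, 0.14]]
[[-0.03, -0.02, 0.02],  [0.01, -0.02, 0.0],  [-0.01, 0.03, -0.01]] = v@ [[0.11,-0.02,-0.05], [0.07,-0.02,-0.03], [0.25,0.19,-0.24]]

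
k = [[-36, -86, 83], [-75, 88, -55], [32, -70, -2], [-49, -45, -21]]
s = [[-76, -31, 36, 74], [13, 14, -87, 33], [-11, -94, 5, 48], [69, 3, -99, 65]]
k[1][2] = -55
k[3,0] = -49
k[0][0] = -36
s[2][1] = -94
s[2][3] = 48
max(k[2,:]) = 32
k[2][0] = 32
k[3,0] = -49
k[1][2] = -55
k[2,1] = -70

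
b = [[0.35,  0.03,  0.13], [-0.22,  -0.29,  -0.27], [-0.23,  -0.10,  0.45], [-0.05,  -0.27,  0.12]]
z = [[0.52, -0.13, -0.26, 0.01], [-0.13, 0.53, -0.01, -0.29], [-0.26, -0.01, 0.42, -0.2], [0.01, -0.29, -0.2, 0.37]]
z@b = [[0.27, 0.08, -0.01], [-0.15, -0.08, -0.2], [-0.18, 0.01, 0.13], [0.09, 0.00, 0.03]]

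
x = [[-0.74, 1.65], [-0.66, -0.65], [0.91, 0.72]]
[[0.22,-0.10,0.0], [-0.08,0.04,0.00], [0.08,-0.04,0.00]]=x@[[-0.01, 0.0, -0.00], [0.13, -0.06, 0.0]]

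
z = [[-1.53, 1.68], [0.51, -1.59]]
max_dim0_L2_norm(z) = 2.31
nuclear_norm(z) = 3.33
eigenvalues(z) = [-0.63, -2.49]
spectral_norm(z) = 2.76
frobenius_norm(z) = 2.82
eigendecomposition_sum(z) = [[-0.33, -0.57], [-0.17, -0.31]] + [[-1.20, 2.25], [0.68, -1.28]]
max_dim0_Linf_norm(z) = 1.68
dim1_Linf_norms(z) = [1.68, 1.59]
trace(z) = -3.12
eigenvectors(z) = [[0.88, -0.87], [0.47, 0.49]]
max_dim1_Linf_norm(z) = 1.68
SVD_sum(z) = [[-1.26, 1.87], [0.90, -1.33]] + [[-0.27, -0.19], [-0.39, -0.26]]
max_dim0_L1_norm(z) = 3.27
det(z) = 1.58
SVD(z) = [[-0.81, 0.58], [0.58, 0.81]] @ diag([2.7614916121525046, 0.5706698485213326]) @ [[0.56, -0.83], [-0.83, -0.56]]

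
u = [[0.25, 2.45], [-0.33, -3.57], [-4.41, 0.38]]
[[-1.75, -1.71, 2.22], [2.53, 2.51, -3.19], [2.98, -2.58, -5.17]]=u @[[-0.73, 0.52, 1.24], [-0.64, -0.75, 0.78]]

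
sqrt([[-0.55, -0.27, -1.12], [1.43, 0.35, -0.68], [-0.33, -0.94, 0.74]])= [[0.32, -0.50, -0.83], [1.09, 0.97, 0.12], [0.13, -0.45, 0.95]]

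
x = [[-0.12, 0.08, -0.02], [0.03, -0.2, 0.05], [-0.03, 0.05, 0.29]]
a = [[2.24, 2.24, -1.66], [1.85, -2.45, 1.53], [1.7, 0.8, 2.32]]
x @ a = [[-0.15, -0.48, 0.28], [-0.22, 0.6, -0.24], [0.52, 0.04, 0.8]]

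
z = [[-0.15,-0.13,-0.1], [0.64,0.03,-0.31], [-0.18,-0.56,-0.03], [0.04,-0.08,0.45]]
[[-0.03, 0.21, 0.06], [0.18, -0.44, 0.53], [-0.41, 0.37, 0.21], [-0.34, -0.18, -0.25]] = z @ [[-0.06, -0.85, 0.52], [0.78, -0.36, -0.51], [-0.62, -0.38, -0.69]]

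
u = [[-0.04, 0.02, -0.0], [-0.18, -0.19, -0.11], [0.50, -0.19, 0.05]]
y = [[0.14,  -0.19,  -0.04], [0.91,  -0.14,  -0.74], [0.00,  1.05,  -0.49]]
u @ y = [[0.01, 0.00, -0.01], [-0.20, -0.05, 0.20], [-0.10, -0.02, 0.1]]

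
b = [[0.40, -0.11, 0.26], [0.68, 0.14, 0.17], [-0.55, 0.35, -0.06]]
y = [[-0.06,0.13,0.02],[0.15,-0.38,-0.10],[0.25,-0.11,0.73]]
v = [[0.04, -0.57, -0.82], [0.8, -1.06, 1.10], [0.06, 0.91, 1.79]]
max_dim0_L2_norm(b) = 0.96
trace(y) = 0.29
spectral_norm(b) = 1.01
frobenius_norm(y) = 0.90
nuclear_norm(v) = 3.94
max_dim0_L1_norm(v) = 3.71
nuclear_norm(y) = 1.23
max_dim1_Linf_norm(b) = 0.68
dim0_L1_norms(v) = [0.9, 2.54, 3.71]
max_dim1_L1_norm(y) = 1.09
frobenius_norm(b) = 1.09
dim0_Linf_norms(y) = [0.25, 0.38, 0.73]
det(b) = 0.06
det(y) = 0.00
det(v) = 0.01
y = b @ v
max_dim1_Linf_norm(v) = 1.79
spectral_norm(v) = 2.34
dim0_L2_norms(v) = [0.8, 1.51, 2.26]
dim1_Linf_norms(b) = [0.4, 0.68, 0.55]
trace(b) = 0.48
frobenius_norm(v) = 2.83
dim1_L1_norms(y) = [0.21, 0.63, 1.09]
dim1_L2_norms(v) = [1.0, 1.72, 2.01]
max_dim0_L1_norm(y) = 0.85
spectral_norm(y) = 0.78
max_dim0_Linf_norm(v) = 1.79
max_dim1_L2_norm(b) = 0.71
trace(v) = 0.77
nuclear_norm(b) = 1.54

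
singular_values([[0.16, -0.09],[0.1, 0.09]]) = [0.19, 0.12]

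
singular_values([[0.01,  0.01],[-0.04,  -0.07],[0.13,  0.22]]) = [0.27, 0.0]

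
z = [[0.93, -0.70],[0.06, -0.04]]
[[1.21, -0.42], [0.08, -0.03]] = z @ [[1.12, -0.98], [-0.24, -0.7]]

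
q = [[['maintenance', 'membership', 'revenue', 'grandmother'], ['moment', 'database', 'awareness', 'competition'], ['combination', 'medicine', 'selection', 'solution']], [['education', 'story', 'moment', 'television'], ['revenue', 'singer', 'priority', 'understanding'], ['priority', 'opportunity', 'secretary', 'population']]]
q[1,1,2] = 'priority'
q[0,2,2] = 'selection'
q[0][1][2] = 'awareness'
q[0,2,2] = 'selection'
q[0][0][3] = 'grandmother'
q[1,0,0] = 'education'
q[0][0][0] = 'maintenance'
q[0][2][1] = 'medicine'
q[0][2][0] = 'combination'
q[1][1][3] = 'understanding'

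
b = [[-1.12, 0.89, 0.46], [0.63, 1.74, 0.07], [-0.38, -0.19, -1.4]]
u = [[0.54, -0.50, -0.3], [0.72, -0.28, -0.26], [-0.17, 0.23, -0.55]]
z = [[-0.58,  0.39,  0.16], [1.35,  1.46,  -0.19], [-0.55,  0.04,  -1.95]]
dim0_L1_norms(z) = [2.48, 1.89, 2.3]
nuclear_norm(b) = 4.74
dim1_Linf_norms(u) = [0.54, 0.72, 0.55]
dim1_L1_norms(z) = [1.13, 3.0, 2.54]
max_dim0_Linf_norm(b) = 1.74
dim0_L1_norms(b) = [2.13, 2.82, 1.93]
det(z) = 2.85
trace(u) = -0.29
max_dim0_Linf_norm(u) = 0.72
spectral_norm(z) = 2.09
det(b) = 3.72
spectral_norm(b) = 2.05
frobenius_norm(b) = 2.80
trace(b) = -0.78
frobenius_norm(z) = 2.93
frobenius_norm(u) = 1.30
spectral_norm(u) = 1.12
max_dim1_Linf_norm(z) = 1.95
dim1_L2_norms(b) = [1.5, 1.85, 1.46]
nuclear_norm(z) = 4.73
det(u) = -0.14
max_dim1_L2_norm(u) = 0.82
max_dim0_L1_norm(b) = 2.82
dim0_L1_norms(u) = [1.43, 1.01, 1.11]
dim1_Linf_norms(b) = [1.12, 1.74, 1.4]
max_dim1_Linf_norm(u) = 0.72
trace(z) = -1.07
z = u + b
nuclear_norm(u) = 1.94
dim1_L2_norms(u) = [0.79, 0.82, 0.62]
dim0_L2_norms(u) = [0.92, 0.62, 0.68]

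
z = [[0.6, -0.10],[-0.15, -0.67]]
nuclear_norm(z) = 1.29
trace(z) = -0.07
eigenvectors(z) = [[0.99, 0.08], [-0.12, 1.00]]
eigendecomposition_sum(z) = [[0.61, -0.05], [-0.07, 0.01]] + [[-0.01, -0.05], [-0.08, -0.68]]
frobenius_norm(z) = 0.92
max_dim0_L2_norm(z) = 0.68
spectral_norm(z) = 0.69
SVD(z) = [[-0.21, 0.98], [0.98, 0.21]] @ diag([0.690197843740992, 0.6041745910705656]) @ [[-0.4, -0.92], [0.92, -0.4]]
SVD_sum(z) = [[0.06, 0.13], [-0.27, -0.62]] + [[0.54, -0.23],[0.12, -0.05]]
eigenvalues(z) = [0.61, -0.68]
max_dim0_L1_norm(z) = 0.77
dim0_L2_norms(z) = [0.62, 0.68]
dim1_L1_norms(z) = [0.7, 0.82]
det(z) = -0.42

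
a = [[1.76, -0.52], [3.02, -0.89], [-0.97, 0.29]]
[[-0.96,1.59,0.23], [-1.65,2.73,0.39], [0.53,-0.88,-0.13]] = a @ [[-0.35,0.95,-0.1], [0.67,0.16,-0.78]]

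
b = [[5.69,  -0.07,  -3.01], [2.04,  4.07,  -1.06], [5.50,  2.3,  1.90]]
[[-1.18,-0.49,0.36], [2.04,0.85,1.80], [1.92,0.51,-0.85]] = b @ [[-0.02, -0.04, -0.17], [0.6, 0.25, 0.41], [0.34, 0.08, -0.45]]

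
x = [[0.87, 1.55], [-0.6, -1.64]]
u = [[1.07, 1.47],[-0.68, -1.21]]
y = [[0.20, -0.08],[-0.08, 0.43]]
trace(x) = -0.77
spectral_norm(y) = 0.46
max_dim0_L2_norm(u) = 1.9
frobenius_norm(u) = 2.29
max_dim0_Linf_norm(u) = 1.47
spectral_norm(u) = 2.28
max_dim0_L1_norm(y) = 0.51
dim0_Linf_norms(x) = [0.87, 1.64]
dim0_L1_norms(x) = [1.47, 3.19]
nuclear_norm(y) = 0.63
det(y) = 0.08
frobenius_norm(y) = 0.49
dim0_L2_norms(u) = [1.27, 1.9]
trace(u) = -0.14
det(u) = -0.30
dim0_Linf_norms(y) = [0.2, 0.43]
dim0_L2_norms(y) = [0.22, 0.44]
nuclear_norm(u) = 2.41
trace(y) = 0.63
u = y + x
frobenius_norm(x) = 2.49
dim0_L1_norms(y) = [0.28, 0.51]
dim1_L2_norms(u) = [1.82, 1.39]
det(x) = -0.50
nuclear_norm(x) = 2.68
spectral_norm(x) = 2.48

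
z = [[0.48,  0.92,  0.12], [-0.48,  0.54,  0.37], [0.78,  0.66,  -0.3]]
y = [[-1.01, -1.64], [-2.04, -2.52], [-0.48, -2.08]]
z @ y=[[-2.42, -3.36],[-0.79, -1.34],[-1.99, -2.32]]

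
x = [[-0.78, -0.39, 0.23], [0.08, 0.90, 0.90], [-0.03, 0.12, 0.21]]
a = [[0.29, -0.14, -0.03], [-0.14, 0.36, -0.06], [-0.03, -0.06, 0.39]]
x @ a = [[-0.18, -0.04, 0.14],[-0.13, 0.26, 0.29],[-0.03, 0.03, 0.08]]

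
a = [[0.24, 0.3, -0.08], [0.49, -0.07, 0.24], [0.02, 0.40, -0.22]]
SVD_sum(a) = [[0.01, -0.01, 0.01], [0.38, -0.21, 0.28], [-0.2, 0.11, -0.14]] + [[0.23, 0.31, -0.08], [0.11, 0.14, -0.04], [0.22, 0.29, -0.08]] + [[0.00, -0.0, -0.00], [-0.00, 0.0, 0.00], [-0.00, 0.0, 0.0]]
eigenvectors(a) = [[-0.62, -0.33, 0.31], [-0.68, 0.47, -0.64], [-0.39, 0.82, 0.71]]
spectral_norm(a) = 0.58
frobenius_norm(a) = 0.82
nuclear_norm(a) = 1.16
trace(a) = -0.05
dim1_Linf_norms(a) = [0.3, 0.49, 0.4]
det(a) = -0.00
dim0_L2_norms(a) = [0.55, 0.5, 0.34]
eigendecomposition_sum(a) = [[0.31,0.18,0.02], [0.34,0.19,0.03], [0.19,0.11,0.01]] + [[0.0, -0.0, -0.0], [-0.0, 0.0, 0.0], [-0.00, 0.0, 0.0]] + [[-0.07, 0.13, -0.10], [0.15, -0.26, 0.21], [-0.17, 0.29, -0.24]]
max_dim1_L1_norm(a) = 0.8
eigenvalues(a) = [0.52, 0.0, -0.57]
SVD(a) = [[-0.02, 0.69, -0.72], [-0.89, 0.32, 0.33], [0.46, 0.65, 0.61]] @ diag([0.5837868707254279, 0.5697159530497272, 0.0040770588974834154]) @ [[-0.74, 0.41, -0.53], [0.59, 0.78, -0.22], [-0.33, 0.47, 0.82]]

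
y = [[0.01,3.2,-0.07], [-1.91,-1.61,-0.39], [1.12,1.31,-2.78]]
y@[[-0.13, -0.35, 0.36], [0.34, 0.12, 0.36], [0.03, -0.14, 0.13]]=[[1.08, 0.39, 1.15], [-0.31, 0.53, -1.32], [0.22, 0.15, 0.51]]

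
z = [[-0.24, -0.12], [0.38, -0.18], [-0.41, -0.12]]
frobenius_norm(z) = 0.66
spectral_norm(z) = 0.61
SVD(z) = [[-0.40, -0.46], [0.61, -0.78], [-0.68, -0.43]] @ diag([0.6086033695085779, 0.24678318140182356]) @ [[1.0,0.03], [-0.03,1.0]]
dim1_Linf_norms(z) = [0.24, 0.38, 0.41]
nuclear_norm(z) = 0.86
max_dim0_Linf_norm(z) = 0.41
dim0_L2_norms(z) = [0.61, 0.25]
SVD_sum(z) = [[-0.24, -0.01], [0.37, 0.01], [-0.41, -0.01]] + [[0.00, -0.11], [0.01, -0.19], [0.0, -0.11]]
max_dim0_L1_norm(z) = 1.03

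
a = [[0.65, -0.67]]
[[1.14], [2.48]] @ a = [[0.74, -0.76], [1.61, -1.66]]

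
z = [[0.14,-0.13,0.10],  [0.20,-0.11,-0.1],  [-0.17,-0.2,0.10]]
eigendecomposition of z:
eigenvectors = [[(-0.16+0.57j), (-0.16-0.57j), 0.11+0.00j], [(0.31+0.21j), 0.31-0.21j, 0.76+0.00j], [-0.71+0.00j, (-0.71-0j), 0.64+0.00j]]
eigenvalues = [(0.15+0.19j), (0.15-0.19j), (-0.17+0j)]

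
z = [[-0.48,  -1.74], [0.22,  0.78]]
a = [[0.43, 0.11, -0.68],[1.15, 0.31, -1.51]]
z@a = [[-2.21, -0.59, 2.95], [0.99, 0.27, -1.33]]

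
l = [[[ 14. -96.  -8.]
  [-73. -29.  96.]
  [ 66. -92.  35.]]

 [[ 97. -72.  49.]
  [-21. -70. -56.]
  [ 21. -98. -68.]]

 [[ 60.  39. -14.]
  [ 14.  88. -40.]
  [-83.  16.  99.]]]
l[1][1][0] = -21.0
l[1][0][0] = 97.0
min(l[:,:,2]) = -68.0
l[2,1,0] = 14.0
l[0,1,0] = -73.0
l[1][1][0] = -21.0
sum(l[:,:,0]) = 95.0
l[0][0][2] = -8.0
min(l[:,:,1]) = -98.0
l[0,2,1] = -92.0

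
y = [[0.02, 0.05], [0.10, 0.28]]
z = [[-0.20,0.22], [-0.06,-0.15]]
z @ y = [[0.02, 0.05], [-0.02, -0.05]]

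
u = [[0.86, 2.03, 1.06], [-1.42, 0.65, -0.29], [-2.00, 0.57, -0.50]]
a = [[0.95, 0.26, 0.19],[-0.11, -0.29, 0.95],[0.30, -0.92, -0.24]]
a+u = [[1.81, 2.29, 1.25], [-1.53, 0.36, 0.66], [-1.70, -0.35, -0.74]]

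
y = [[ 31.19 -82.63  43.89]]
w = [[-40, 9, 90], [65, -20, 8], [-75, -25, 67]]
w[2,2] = 67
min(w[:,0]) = -75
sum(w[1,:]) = 53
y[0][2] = 43.89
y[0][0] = 31.19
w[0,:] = [-40, 9, 90]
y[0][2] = 43.89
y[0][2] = 43.89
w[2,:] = [-75, -25, 67]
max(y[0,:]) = 43.89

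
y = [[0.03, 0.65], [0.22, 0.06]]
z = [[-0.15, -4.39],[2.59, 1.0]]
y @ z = [[1.68, 0.52], [0.12, -0.91]]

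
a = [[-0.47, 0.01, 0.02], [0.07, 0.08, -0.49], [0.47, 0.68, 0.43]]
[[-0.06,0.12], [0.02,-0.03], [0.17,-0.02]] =a @ [[0.13, -0.25], [0.16, 0.11], [-0.0, 0.05]]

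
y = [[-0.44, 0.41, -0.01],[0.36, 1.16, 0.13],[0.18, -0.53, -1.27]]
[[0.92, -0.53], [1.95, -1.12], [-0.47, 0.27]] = y@[[-0.36, 0.21], [1.84, -1.06], [-0.45, 0.26]]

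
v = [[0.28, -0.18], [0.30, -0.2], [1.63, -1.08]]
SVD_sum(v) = [[0.28, -0.18], [0.3, -0.20], [1.63, -1.08]] + [[0.00, 0.0], [-0.0, -0.00], [-0.0, -0.0]]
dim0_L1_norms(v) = [2.21, 1.46]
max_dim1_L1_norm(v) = 2.71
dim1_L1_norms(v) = [0.46, 0.5, 2.71]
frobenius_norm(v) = 2.02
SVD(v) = [[-0.17,0.96], [-0.18,-0.24], [-0.97,-0.12]] @ diag([2.0159558776953808, 0.004679656552226315]) @ [[-0.83, 0.55], [0.55, 0.83]]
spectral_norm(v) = 2.02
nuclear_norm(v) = 2.02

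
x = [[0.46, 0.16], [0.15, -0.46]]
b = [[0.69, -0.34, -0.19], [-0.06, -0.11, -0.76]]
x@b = [[0.31, -0.17, -0.21],[0.13, -0.00, 0.32]]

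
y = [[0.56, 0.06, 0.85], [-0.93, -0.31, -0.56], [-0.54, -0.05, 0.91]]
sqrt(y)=[[0.86-0.04j,0.07-0.04j,0.46+0.01j], [-0.93+0.53j,-0.07+0.53j,(-0.2-0.13j)], [-0.30+0.00j,(-0.03+0j),1.02-0.00j]]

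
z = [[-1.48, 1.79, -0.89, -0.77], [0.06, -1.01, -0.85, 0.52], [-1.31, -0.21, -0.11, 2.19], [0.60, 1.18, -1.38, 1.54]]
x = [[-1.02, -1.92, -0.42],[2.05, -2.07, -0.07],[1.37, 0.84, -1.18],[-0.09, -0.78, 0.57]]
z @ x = [[4.03, -1.01, 1.11], [-3.34, 0.86, 1.34], [0.56, 1.15, 1.94], [-0.22, -5.96, 2.17]]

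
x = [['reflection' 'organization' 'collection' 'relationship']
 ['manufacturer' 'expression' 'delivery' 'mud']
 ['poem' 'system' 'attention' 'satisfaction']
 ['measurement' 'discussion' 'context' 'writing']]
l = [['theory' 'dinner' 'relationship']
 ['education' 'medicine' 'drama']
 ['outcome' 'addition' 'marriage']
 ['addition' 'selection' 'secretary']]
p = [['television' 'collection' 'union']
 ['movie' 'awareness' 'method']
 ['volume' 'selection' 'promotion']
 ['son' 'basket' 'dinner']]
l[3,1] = 'selection'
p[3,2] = 'dinner'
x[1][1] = 'expression'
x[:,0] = ['reflection', 'manufacturer', 'poem', 'measurement']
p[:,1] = ['collection', 'awareness', 'selection', 'basket']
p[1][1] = 'awareness'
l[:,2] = ['relationship', 'drama', 'marriage', 'secretary']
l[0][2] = 'relationship'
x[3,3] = 'writing'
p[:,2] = ['union', 'method', 'promotion', 'dinner']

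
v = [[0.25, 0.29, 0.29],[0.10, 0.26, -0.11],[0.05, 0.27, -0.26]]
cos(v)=[[0.95,-0.11,0.02],[-0.02,0.97,-0.01],[-0.01,-0.01,0.97]]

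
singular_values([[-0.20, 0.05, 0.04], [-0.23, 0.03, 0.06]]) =[0.32, 0.02]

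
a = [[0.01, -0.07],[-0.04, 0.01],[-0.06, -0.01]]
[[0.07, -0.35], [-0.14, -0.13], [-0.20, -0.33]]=a @ [[3.43, 4.59], [-0.45, 5.61]]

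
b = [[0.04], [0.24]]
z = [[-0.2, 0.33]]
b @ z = [[-0.01, 0.01], [-0.05, 0.08]]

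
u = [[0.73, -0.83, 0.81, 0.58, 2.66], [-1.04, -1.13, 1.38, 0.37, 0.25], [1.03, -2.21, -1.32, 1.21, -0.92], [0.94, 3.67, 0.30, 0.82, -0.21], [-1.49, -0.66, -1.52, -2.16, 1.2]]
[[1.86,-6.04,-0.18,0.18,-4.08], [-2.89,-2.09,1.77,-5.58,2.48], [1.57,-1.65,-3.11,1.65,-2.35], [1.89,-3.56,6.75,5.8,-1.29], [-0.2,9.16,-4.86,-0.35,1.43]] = u @[[1.46, -1.40, -1.79, 1.50, -2.17], [0.25, 0.05, 1.66, 1.28, 0.13], [-0.91, -1.7, 0.53, -2.12, 0.48], [0.01, -2.54, 2.71, 0.55, -0.11], [0.65, -0.80, 0.19, 0.58, -1.02]]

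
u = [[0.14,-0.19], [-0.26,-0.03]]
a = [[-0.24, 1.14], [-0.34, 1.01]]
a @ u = [[-0.33, 0.01],[-0.31, 0.03]]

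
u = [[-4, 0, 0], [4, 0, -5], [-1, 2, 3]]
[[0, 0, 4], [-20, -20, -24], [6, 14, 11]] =u@[[0, 0, -1], [-3, 1, -1], [4, 4, 4]]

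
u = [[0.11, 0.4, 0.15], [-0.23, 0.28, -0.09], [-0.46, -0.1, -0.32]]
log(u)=[[2.83-5.10j, (-1.82+5.49j), (4-4.14j)],[-0.23-1.47j, -1.23+1.58j, (0.38-1.19j)],[(-8.86+8.2j), 6.08-8.82j, -8.55+6.66j]]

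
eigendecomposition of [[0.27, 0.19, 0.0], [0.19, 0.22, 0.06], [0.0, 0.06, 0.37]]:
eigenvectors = [[0.64, 0.64, -0.42], [-0.75, 0.63, -0.19], [0.14, 0.44, 0.89]]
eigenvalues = [0.05, 0.46, 0.36]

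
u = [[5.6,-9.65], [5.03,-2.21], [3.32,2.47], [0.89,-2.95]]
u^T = [[5.60, 5.03, 3.32, 0.89], [-9.65, -2.21, 2.47, -2.95]]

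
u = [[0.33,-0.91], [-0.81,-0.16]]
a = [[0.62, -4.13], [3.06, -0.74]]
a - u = [[0.29, -3.22], [3.87, -0.58]]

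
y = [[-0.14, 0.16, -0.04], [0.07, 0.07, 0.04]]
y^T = [[-0.14, 0.07],[0.16, 0.07],[-0.04, 0.04]]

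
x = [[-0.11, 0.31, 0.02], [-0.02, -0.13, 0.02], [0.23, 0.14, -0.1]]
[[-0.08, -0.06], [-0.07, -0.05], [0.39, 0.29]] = x@[[1.11, 0.83], [0.2, 0.15], [-1.02, -0.76]]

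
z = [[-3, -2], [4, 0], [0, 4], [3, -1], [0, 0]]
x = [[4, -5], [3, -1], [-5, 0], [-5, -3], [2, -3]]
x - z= [[7, -3], [-1, -1], [-5, -4], [-8, -2], [2, -3]]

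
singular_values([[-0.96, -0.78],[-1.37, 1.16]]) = [1.82, 1.2]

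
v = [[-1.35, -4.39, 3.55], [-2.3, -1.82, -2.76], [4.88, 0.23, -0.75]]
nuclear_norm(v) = 14.31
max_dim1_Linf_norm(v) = 4.88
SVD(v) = [[-0.77, 0.61, 0.21], [-0.26, -0.59, 0.76], [0.59, 0.53, 0.61]] @ diag([6.480507182067944, 4.841515960688895, 2.984903661018304]) @ [[0.69, 0.61, -0.38], [0.65, -0.3, 0.7], [0.32, -0.73, -0.61]]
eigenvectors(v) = [[(-0.67+0j),  0.57-0.12j,  0.57+0.12j], [0.47+0.00j,  -0.24-0.19j,  (-0.24+0.19j)], [-0.57+0.00j,  -0.75+0.00j,  (-0.75-0j)]]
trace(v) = -3.92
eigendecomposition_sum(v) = [[2.11+0.00j,(-1.33+0j),2.02+0.00j], [(-1.49+0j),0.94-0.00j,-1.43+0.00j], [(1.8+0j),(-1.14+0j),(1.73+0j)]] + [[(-1.73-2.47j), -1.53-4.70j, 0.76-0.99j], [-0.41+1.56j, -1.38+2.25j, -0.67+0.03j], [(1.54+3.61j), 0.68+6.39j, (-1.24+1.06j)]] + [[-1.73+2.47j, (-1.53+4.7j), 0.76+0.99j], [(-0.41-1.56j), -1.38-2.25j, -0.67-0.03j], [1.54-3.61j, 0.68-6.39j, -1.24-1.06j]]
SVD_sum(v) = [[-3.45, -3.04, 1.88],[-1.16, -1.02, 0.63],[2.64, 2.33, -1.44]] + [[1.9, -0.88, 2.05], [-1.86, 0.86, -2.01], [1.66, -0.77, 1.8]] + [[0.2, -0.46, -0.38], [0.72, -1.66, -1.38], [0.57, -1.33, -1.1]]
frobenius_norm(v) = 8.62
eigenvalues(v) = [(4.78+0j), (-4.35+0.83j), (-4.35-0.83j)]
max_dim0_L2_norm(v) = 5.56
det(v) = 93.65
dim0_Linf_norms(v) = [4.88, 4.39, 3.55]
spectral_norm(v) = 6.48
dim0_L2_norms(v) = [5.56, 4.76, 4.56]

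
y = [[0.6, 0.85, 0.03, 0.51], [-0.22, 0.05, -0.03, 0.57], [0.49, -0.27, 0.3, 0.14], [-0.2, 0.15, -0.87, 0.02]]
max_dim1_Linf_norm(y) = 0.87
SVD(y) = [[-0.96, -0.15, 0.19, -0.12], [-0.17, -0.19, -0.96, 0.11], [-0.18, 0.49, 0.03, 0.85], [0.11, -0.84, 0.20, 0.50]] @ diag([1.185846852302288, 1.035149197161272, 0.5667306312504584, 0.40453649291947225]) @ [[-0.55, -0.64, -0.14, -0.51], [0.35, -0.38, 0.85, -0.13], [0.53, 0.23, -0.23, -0.79], [0.55, -0.62, -0.46, 0.32]]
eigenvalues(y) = [(0.74+0.69j), (0.74-0.69j), (-0.25+0.46j), (-0.25-0.46j)]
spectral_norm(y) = 1.19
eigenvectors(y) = [[(-0.72+0j), (-0.72-0j), -0.19-0.34j, -0.19+0.34j], [-0.09-0.31j, (-0.09+0.31j), (0.6+0j), 0.60-0.00j], [(-0.2+0.35j), -0.20-0.35j, 0.23+0.40j, 0.23-0.40j], [-0.03-0.47j, (-0.03+0.47j), -0.38+0.37j, -0.38-0.37j]]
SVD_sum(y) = [[0.63, 0.74, 0.16, 0.59], [0.11, 0.13, 0.03, 0.1], [0.11, 0.13, 0.03, 0.11], [-0.07, -0.08, -0.02, -0.07]] + [[-0.05, 0.06, -0.13, 0.02], [-0.07, 0.07, -0.16, 0.02], [0.18, -0.19, 0.43, -0.06], [-0.30, 0.33, -0.73, 0.11]] + [[0.06, 0.02, -0.02, -0.08], [-0.29, -0.13, 0.12, 0.43], [0.01, 0.0, -0.0, -0.01], [0.06, 0.03, -0.03, -0.09]] + [[-0.03, 0.03, 0.02, -0.02],[0.02, -0.03, -0.02, 0.01],[0.19, -0.21, -0.16, 0.11],[0.11, -0.13, -0.09, 0.06]]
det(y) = 0.28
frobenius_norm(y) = 1.72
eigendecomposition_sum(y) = [[(0.32+0.26j),(0.31-0.17j),-0.02+0.38j,0.31-0.17j], [(-0.07+0.17j),(0.11+0.11j),(-0.17+0.04j),0.11+0.11j], [0.22-0.09j,-0.2j,(0.18+0.11j),-0.2j], [-0.16+0.22j,0.12+0.19j,-0.25+0.00j,0.12+0.20j]] + [[(0.32-0.26j), 0.31+0.17j, -0.02-0.38j, (0.31+0.17j)], [-0.07-0.17j, 0.11-0.11j, (-0.17-0.04j), 0.11-0.11j], [(0.22+0.09j), 0.2j, (0.18-0.11j), 0.00+0.20j], [-0.16-0.22j, 0.12-0.19j, -0.25-0.00j, (0.12-0.2j)]] + [[(-0.02+0.04j), (0.12-0j), (0.03-0.13j), (-0.06-0.1j)], [(-0.04-0.06j), -0.09+0.16j, (0.15+0.14j), (0.17-0j)], [0.03-0.05j, (-0.14+0j), (-0.03+0.15j), 0.07+0.11j], [(0.06+0.01j), -0.04-0.16j, (-0.18+0.01j), -0.11+0.11j]] + [[(-0.02-0.04j), 0.12+0.00j, 0.03+0.13j, -0.06+0.10j],[(-0.04+0.06j), (-0.09-0.16j), (0.15-0.14j), 0.17+0.00j],[0.03+0.05j, (-0.14-0j), (-0.03-0.15j), 0.07-0.11j],[0.06-0.01j, -0.04+0.16j, (-0.18-0.01j), (-0.11-0.11j)]]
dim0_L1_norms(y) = [1.51, 1.32, 1.23, 1.24]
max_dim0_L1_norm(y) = 1.51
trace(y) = 0.97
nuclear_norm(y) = 3.19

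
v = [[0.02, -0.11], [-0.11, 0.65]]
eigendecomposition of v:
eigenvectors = [[-0.99, 0.17], [-0.17, -0.99]]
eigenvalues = [0.0, 0.67]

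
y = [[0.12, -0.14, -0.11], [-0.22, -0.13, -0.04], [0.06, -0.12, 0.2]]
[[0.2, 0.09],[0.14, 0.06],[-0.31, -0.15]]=y@[[-0.18, -0.08], [-0.25, -0.12], [-1.66, -0.78]]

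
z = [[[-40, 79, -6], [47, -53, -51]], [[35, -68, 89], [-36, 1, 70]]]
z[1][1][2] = 70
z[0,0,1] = 79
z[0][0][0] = -40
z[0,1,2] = -51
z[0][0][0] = -40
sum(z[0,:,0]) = 7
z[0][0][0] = -40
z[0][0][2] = -6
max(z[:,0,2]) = 89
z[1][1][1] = 1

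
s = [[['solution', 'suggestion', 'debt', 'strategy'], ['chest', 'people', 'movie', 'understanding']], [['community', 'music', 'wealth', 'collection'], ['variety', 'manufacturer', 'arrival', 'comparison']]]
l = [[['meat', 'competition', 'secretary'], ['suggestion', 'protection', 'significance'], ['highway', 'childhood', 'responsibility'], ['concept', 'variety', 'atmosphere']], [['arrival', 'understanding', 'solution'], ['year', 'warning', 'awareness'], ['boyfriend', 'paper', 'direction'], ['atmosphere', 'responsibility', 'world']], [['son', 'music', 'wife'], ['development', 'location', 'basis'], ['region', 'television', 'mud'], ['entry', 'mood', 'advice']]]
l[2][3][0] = 'entry'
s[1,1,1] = 'manufacturer'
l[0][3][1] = 'variety'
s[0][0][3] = 'strategy'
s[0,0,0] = 'solution'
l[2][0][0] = 'son'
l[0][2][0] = 'highway'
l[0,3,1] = 'variety'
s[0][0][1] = 'suggestion'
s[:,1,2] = ['movie', 'arrival']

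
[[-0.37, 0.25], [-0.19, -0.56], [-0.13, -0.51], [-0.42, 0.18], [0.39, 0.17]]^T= [[-0.37, -0.19, -0.13, -0.42, 0.39], [0.25, -0.56, -0.51, 0.18, 0.17]]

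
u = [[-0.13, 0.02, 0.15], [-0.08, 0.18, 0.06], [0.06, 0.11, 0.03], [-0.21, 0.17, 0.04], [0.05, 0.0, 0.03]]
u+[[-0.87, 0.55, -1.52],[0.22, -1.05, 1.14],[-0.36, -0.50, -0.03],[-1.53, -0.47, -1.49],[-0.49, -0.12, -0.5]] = [[-1.00, 0.57, -1.37], [0.14, -0.87, 1.20], [-0.3, -0.39, 0.0], [-1.74, -0.30, -1.45], [-0.44, -0.12, -0.47]]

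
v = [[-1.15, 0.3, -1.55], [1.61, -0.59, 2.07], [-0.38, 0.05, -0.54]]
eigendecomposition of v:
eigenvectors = [[0.54, -0.79, -0.07], [-0.82, -0.31, 0.97], [0.16, 0.53, 0.23]]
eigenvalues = [-2.07, 0.0, -0.21]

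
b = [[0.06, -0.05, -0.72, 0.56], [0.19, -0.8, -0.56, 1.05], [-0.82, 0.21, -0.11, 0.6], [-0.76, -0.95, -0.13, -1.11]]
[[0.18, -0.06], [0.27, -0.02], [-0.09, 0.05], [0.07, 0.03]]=b@ [[0.11, -0.06], [-0.14, -0.02], [-0.22, 0.09], [0.01, 0.02]]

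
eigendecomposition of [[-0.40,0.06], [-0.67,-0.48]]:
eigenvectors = [[-0.06-0.28j, (-0.06+0.28j)], [(0.96+0j), 0.96-0.00j]]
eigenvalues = [(-0.44+0.2j), (-0.44-0.2j)]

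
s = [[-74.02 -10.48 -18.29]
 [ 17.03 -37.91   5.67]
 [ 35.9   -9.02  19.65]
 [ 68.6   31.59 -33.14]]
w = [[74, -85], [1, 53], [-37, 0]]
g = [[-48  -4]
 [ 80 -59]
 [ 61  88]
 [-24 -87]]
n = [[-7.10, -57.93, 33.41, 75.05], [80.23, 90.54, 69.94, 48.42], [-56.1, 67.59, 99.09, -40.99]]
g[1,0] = 80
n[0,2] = 33.41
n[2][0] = -56.1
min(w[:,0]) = -37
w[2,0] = -37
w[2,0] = -37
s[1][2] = 5.67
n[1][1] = 90.54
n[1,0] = 80.23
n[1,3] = 48.42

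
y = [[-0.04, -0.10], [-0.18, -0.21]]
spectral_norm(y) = 0.30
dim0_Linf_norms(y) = [0.18, 0.21]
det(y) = -0.01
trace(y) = -0.25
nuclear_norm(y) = 0.33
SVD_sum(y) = [[-0.06,-0.08], [-0.17,-0.22]] + [[0.02, -0.02], [-0.01, 0.01]]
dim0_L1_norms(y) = [0.22, 0.31]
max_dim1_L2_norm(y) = 0.28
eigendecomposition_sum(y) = [[0.03, -0.01], [-0.02, 0.01]] + [[-0.07, -0.09],[-0.16, -0.22]]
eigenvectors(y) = [[0.80, 0.38], [-0.59, 0.93]]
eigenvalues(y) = [0.03, -0.28]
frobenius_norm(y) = 0.30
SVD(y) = [[-0.35,  -0.94], [-0.94,  0.35]] @ diag([0.29502744102565875, 0.03253934605752508]) @ [[0.62, 0.79],  [-0.79, 0.62]]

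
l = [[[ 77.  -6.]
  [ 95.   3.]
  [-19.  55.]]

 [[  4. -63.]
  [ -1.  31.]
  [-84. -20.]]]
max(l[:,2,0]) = -19.0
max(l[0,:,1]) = 55.0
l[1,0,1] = -63.0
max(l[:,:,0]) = 95.0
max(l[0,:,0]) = 95.0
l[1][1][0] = -1.0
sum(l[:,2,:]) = -68.0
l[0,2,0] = -19.0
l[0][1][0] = 95.0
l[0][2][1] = 55.0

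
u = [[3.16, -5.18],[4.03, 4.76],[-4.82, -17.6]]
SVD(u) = [[0.22, 0.85], [-0.29, 0.52], [0.93, -0.03]] @ diag([19.553199988581934, 5.136270067521721]) @ [[-0.25,  -0.97], [0.97,  -0.25]]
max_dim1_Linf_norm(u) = 17.6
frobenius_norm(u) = 20.22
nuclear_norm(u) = 24.69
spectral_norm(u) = 19.55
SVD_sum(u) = [[-1.07, -4.07],  [1.43, 5.44],  [-4.65, -17.65]] + [[4.23, -1.11], [2.6, -0.68], [-0.17, 0.05]]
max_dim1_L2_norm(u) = 18.25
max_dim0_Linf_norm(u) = 17.6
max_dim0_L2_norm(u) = 18.95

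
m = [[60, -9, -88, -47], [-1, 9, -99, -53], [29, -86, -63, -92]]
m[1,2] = -99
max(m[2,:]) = 29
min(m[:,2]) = -99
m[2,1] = -86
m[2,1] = -86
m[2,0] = 29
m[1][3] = -53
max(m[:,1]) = 9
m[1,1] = 9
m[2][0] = 29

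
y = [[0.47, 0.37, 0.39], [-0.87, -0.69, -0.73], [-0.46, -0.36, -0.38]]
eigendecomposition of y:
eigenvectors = [[0.43, -0.59, 0.27], [-0.80, -0.11, -0.84], [-0.41, 0.80, 0.47]]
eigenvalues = [-0.6, 0.0, -0.0]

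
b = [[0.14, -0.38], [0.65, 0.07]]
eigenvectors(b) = [[(0.04+0.61j), (0.04-0.61j)], [0.79+0.00j, (0.79-0j)]]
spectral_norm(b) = 0.67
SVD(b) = [[-0.23, -0.97], [-0.97, 0.23]] @ diag([0.6650581578505295, 0.38613164423090246]) @ [[-1.0,  0.03],[0.03,  1.0]]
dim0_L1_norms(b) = [0.79, 0.45]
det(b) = 0.26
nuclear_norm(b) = 1.05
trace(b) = 0.21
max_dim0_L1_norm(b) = 0.79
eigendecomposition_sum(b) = [[0.07+0.24j, (-0.19+0.04j)],[0.32-0.07j, 0.04+0.25j]] + [[(0.07-0.24j), (-0.19-0.04j)],  [(0.32+0.07j), (0.04-0.25j)]]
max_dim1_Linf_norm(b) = 0.65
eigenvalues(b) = [(0.11+0.5j), (0.11-0.5j)]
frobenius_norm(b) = 0.77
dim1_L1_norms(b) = [0.52, 0.72]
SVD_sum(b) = [[0.15, -0.0], [0.65, -0.02]] + [[-0.01, -0.38], [0.0, 0.09]]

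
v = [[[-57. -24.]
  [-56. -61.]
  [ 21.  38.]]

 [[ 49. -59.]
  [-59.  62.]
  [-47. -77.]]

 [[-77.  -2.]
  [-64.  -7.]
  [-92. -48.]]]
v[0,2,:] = [21.0, 38.0]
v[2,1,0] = -64.0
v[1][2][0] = -47.0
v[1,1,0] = -59.0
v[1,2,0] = -47.0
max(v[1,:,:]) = 62.0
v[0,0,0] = -57.0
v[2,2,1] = -48.0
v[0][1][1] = -61.0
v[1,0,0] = 49.0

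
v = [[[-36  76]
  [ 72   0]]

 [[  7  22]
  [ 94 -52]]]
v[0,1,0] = 72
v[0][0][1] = 76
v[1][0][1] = 22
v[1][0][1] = 22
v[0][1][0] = 72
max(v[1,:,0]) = 94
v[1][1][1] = -52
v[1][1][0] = 94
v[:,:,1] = [[76, 0], [22, -52]]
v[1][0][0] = 7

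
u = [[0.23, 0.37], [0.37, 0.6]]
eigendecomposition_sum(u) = [[0.00, -0.00],  [-0.0, 0.0]] + [[0.23, 0.37],[0.37, 0.60]]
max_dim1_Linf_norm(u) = 0.6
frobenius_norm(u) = 0.83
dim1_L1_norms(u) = [0.6, 0.97]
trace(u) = 0.83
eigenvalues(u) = [0.0, 0.83]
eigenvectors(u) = [[-0.85,  -0.53], [0.53,  -0.85]]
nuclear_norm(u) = 0.83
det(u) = 0.00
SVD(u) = [[-0.53, -0.85],  [-0.85, 0.53]] @ diag([0.828672575837461, 0.001327424162538917]) @ [[-0.53, -0.85], [-0.85, 0.53]]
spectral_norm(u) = 0.83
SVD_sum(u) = [[0.23, 0.37], [0.37, 0.6]] + [[0.00,  -0.00],[-0.00,  0.00]]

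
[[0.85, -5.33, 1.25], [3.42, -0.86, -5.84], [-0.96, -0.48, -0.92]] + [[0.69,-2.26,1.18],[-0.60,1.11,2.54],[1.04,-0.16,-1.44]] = [[1.54, -7.59, 2.43], [2.82, 0.25, -3.3], [0.08, -0.64, -2.36]]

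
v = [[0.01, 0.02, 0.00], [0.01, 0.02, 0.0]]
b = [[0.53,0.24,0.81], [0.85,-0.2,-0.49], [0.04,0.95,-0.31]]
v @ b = [[0.02, -0.00, -0.00], [0.02, -0.00, -0.00]]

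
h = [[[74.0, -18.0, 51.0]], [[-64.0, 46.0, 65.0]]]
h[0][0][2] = 51.0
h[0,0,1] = -18.0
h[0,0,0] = 74.0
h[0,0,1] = -18.0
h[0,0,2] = 51.0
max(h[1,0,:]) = 65.0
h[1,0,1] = 46.0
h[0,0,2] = 51.0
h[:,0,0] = [74.0, -64.0]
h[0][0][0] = 74.0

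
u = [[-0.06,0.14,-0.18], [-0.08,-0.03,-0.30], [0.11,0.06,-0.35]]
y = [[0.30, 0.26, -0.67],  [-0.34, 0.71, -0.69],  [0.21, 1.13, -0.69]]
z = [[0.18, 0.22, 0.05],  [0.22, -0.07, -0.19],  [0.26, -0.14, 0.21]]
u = y @ z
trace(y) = 0.32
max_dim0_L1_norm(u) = 0.83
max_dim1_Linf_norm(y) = 1.13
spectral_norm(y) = 1.76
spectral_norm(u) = 0.50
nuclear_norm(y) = 2.65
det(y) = 0.35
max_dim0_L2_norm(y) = 1.36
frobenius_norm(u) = 0.54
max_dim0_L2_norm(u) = 0.49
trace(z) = 0.32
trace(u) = -0.44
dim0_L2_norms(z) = [0.39, 0.27, 0.29]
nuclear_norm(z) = 0.94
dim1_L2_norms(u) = [0.24, 0.31, 0.37]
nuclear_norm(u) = 0.78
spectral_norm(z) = 0.40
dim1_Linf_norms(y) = [0.67, 0.71, 1.13]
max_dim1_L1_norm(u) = 0.52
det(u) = -0.01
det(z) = -0.03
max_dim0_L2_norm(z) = 0.39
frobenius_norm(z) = 0.55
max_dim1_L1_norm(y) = 2.03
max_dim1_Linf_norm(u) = 0.35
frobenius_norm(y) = 1.87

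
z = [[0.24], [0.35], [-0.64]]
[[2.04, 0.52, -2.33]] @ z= [[2.16]]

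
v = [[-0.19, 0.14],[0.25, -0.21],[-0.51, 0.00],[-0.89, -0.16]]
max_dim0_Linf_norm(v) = 0.89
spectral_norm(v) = 1.07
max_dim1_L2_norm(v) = 0.9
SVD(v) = [[-0.17, 0.52],[0.22, -0.77],[-0.47, 0.1],[-0.84, -0.37]] @ diag([1.0745051953116966, 0.2924698022842233]) @ [[1.00, 0.06],  [-0.06, 1.0]]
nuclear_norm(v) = 1.37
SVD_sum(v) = [[-0.18,-0.01], [0.24,0.01], [-0.51,-0.03], [-0.90,-0.05]] + [[-0.01, 0.15], [0.01, -0.22], [-0.00, 0.03], [0.01, -0.11]]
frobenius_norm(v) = 1.11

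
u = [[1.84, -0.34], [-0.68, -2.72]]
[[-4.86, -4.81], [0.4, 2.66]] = u@[[-2.55, -2.67], [0.49, -0.31]]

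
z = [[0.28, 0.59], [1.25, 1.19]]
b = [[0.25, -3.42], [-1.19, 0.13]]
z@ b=[[-0.63, -0.88],[-1.1, -4.12]]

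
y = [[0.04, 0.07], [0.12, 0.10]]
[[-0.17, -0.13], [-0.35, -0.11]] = y @ [[-1.68, 1.28], [-1.49, -2.59]]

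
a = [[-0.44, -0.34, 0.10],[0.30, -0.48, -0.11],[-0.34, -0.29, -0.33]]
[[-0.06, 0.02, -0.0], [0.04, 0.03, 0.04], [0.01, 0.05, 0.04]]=a @ [[0.10, -0.02, 0.02], [0.01, -0.06, -0.05], [-0.13, -0.09, -0.1]]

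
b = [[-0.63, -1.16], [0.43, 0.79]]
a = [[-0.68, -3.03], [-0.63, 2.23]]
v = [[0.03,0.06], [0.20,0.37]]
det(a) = -3.43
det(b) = 0.00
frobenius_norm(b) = 1.60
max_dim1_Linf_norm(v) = 0.37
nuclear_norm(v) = 0.43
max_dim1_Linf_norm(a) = 3.03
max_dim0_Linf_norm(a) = 3.03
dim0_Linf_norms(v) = [0.2, 0.37]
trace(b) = 0.16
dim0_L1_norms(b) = [1.06, 1.95]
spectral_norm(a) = 3.77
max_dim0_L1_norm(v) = 0.43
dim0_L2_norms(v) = [0.2, 0.37]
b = a @ v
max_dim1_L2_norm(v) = 0.42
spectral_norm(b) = 1.60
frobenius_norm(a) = 3.87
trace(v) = 0.40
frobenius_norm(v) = 0.43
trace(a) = 1.55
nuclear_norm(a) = 4.68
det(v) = -0.00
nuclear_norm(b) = 1.60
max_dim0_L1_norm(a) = 5.26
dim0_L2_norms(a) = [0.93, 3.76]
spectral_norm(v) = 0.43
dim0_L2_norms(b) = [0.76, 1.4]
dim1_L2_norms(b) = [1.32, 0.9]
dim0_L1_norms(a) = [1.31, 5.26]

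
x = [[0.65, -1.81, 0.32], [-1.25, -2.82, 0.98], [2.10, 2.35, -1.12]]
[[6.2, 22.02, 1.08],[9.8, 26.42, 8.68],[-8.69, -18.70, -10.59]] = x @ [[1.19, 4.49, -2.86], [-1.96, -9.72, -1.43], [5.88, 4.72, 1.09]]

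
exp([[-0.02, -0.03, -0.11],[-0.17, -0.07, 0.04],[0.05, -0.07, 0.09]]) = [[0.98,-0.02,-0.11], [-0.16,0.93,0.05], [0.06,-0.07,1.09]]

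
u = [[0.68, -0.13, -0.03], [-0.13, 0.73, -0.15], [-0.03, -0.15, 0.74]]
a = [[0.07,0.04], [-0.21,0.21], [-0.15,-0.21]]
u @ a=[[0.08, 0.01], [-0.14, 0.18], [-0.08, -0.19]]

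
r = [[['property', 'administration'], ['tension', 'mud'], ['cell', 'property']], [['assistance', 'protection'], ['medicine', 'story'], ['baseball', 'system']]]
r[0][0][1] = 'administration'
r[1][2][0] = 'baseball'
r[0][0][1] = 'administration'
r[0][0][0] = 'property'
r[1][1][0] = 'medicine'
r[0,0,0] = 'property'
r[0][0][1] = 'administration'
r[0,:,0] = ['property', 'tension', 'cell']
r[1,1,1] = 'story'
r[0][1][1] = 'mud'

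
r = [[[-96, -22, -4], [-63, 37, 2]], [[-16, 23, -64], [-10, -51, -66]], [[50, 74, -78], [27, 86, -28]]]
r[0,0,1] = -22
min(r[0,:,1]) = -22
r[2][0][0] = 50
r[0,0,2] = -4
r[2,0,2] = -78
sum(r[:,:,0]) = -108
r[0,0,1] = -22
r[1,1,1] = -51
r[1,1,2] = -66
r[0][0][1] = -22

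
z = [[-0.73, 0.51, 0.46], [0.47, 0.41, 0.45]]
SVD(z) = [[-0.99, -0.17], [-0.17, 0.99]] @ diag([1.008523942349286, 0.7609069967533835]) @ [[0.63, -0.57, -0.52], [0.77, 0.42, 0.48]]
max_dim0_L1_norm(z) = 1.2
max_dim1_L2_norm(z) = 1.0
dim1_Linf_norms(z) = [0.73, 0.47]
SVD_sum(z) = [[-0.63, 0.56, 0.52], [-0.11, 0.1, 0.09]] + [[-0.1, -0.05, -0.06], [0.58, 0.31, 0.36]]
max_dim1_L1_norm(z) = 1.7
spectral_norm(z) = 1.01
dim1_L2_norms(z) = [1.0, 0.77]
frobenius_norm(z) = 1.26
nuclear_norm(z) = 1.77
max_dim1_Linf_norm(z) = 0.73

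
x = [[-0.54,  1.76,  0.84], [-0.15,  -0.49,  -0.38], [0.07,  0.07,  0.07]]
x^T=[[-0.54, -0.15, 0.07], [1.76, -0.49, 0.07], [0.84, -0.38, 0.07]]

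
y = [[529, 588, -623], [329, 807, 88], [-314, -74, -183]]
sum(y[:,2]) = -718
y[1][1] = 807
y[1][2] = 88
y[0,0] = 529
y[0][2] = -623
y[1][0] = 329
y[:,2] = [-623, 88, -183]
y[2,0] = -314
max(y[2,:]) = -74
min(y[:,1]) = -74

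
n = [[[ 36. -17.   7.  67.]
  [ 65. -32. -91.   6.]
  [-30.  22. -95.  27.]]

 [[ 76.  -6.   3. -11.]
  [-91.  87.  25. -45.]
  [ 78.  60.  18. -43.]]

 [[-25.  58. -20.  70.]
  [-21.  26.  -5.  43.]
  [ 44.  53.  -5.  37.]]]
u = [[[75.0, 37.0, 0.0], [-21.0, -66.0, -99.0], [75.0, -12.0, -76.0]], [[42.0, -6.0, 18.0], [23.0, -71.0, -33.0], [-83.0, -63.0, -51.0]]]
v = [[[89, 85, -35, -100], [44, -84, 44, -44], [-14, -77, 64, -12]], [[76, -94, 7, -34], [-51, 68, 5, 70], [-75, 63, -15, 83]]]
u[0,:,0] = [75.0, -21.0, 75.0]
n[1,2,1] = 60.0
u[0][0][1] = 37.0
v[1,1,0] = -51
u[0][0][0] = 75.0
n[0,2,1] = 22.0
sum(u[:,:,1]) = -181.0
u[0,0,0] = 75.0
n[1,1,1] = 87.0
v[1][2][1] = 63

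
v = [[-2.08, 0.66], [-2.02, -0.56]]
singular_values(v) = [2.9, 0.86]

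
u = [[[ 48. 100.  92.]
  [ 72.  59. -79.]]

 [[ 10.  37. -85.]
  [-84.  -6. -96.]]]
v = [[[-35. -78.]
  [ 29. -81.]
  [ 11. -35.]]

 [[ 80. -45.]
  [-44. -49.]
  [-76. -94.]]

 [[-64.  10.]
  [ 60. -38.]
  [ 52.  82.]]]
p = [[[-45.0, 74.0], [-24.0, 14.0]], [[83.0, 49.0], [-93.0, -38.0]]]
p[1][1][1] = -38.0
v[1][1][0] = -44.0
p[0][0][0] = -45.0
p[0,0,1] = 74.0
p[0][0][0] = -45.0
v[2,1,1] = -38.0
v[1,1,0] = -44.0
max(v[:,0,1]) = 10.0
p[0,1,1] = 14.0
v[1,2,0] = -76.0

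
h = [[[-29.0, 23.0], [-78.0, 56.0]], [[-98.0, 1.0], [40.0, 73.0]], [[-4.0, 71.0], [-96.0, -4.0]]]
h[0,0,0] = -29.0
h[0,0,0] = -29.0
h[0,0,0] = -29.0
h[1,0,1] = 1.0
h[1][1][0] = 40.0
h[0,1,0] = -78.0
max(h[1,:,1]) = 73.0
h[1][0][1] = 1.0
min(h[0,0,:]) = -29.0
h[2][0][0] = -4.0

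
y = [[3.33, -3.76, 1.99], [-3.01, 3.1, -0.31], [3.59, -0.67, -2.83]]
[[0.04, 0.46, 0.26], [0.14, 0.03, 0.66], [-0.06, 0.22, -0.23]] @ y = [[-0.32, 1.10, -0.80],[2.75, -0.88, -1.60],[-1.69, 1.06, 0.46]]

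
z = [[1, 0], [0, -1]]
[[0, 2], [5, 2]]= z @ [[0, 2], [-5, -2]]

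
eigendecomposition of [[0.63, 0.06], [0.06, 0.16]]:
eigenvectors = [[0.99, -0.12], [0.12, 0.99]]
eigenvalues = [0.64, 0.15]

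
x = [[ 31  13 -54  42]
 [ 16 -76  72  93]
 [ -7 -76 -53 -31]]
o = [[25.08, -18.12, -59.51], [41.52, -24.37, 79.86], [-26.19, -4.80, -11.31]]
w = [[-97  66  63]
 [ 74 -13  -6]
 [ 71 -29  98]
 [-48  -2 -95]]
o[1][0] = 41.52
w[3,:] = [-48, -2, -95]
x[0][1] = 13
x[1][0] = 16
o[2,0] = -26.19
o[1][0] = 41.52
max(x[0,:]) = 42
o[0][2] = -59.51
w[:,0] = [-97, 74, 71, -48]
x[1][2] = 72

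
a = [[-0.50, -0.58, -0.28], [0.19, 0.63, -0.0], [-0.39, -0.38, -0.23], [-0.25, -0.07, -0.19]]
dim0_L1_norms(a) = [1.33, 1.66, 0.7]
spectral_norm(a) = 1.19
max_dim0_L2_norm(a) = 0.94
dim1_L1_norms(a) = [1.36, 0.82, 1.0, 0.51]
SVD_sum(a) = [[-0.47,-0.62,-0.24], [0.34,0.45,0.17], [-0.33,-0.45,-0.17], [-0.14,-0.19,-0.07]] + [[-0.04, 0.04, -0.04], [-0.15, 0.18, -0.17], [-0.06, 0.07, -0.06], [-0.10, 0.12, -0.12]] + [[0.00, -0.0, -0.00], [0.00, -0.00, -0.0], [-0.00, 0.00, 0.00], [-0.0, 0.0, 0.0]]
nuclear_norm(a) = 1.57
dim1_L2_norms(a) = [0.82, 0.66, 0.59, 0.32]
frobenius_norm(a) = 1.25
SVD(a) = [[-0.68, -0.19, 0.70], [0.50, -0.77, 0.31], [-0.49, -0.29, -0.47], [-0.21, -0.54, -0.45]] @ diag([1.1881147576743136, 0.37290702236741313, 0.0048657235408629635]) @ [[0.57, 0.77, 0.29], [0.52, -0.61, 0.59], [0.63, -0.19, -0.75]]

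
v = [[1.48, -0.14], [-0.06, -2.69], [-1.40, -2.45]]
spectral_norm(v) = 3.79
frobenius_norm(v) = 4.17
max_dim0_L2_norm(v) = 3.64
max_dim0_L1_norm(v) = 5.28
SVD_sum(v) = [[0.1, 0.32],[-0.81, -2.44],[-0.87, -2.63]] + [[1.38, -0.46], [0.75, -0.25], [-0.53, 0.18]]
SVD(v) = [[0.09,0.83], [-0.68,0.45], [-0.73,-0.32]] @ diag([3.7918795275551544, 1.741794950190205]) @ [[0.31, 0.95], [0.95, -0.31]]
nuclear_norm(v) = 5.53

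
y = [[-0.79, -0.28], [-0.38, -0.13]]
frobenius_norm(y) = 0.93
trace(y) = -0.92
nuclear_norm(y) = 0.93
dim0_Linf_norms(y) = [0.79, 0.28]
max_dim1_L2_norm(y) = 0.84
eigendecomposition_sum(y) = [[-0.79, -0.28], [-0.38, -0.13]] + [[0.0, -0.0], [-0.0, 0.0]]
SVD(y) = [[-0.9, -0.43], [-0.43, 0.9]] @ diag([0.9293998876334922, 0.0039810635327503984]) @ [[0.94, 0.33], [-0.33, 0.94]]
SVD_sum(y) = [[-0.79, -0.28], [-0.38, -0.13]] + [[0.00, -0.00], [-0.00, 0.00]]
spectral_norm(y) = 0.93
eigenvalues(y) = [-0.92, 0.0]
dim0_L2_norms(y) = [0.88, 0.31]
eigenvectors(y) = [[-0.9, 0.33], [-0.43, -0.94]]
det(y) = -0.00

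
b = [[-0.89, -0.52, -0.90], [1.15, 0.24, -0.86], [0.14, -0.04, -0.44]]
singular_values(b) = [1.56, 1.33, 0.0]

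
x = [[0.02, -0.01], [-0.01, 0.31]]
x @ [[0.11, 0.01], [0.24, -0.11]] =[[-0.00, 0.00], [0.07, -0.03]]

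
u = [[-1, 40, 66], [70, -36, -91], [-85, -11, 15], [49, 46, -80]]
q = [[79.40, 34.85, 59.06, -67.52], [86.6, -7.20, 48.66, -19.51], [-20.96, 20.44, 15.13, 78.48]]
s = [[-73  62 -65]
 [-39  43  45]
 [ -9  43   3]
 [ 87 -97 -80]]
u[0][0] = -1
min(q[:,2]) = 15.13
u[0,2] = 66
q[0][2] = 59.06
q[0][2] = 59.06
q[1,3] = -19.51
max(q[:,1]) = 34.85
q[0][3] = -67.52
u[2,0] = -85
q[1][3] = -19.51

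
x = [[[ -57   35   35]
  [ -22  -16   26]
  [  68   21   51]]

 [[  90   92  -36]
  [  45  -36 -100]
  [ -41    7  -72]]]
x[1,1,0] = 45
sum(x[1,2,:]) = -106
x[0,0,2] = 35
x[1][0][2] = -36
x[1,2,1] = 7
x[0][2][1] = 21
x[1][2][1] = 7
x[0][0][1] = 35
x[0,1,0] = -22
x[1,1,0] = 45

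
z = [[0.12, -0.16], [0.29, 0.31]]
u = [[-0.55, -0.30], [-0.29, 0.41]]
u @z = [[-0.15, -0.0], [0.08, 0.17]]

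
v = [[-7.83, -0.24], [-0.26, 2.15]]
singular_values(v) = [7.84, 2.16]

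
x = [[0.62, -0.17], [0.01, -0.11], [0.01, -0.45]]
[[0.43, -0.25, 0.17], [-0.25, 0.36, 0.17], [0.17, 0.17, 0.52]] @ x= [[0.27, -0.12], [-0.15, -0.07], [0.11, -0.28]]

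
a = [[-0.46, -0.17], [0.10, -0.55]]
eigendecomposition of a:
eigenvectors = [[(0.79+0j), (0.79-0j)], [0.21-0.57j, 0.21+0.57j]]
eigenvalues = [(-0.5+0.12j), (-0.5-0.12j)]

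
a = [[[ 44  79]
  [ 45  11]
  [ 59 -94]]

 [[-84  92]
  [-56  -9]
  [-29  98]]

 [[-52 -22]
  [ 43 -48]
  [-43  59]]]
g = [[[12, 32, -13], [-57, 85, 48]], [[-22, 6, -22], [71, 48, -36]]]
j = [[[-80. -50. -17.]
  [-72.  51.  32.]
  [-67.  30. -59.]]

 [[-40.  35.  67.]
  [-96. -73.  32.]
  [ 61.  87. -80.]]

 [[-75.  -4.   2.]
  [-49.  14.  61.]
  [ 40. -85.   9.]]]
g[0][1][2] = 48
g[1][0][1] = 6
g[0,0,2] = -13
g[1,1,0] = 71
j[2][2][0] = 40.0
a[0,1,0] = 45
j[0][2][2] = -59.0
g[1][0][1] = 6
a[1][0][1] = 92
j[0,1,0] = -72.0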